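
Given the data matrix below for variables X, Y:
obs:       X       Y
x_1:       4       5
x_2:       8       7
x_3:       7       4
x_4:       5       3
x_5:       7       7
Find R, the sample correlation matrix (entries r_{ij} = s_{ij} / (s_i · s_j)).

Step 1 — column means:
  mean(X) = (4 + 8 + 7 + 5 + 7) / 5 = 31/5 = 6.2
  mean(Y) = (5 + 7 + 4 + 3 + 7) / 5 = 26/5 = 5.2

Step 2 — sample variances and covariances s[i,j] = (1/(n-1)) · Σ_k (x_{k,i} - mean_i) · (x_{k,j} - mean_j), with n-1 = 4:
  s[X,X] = ((-2.2)·(-2.2) + (1.8)·(1.8) + (0.8)·(0.8) + (-1.2)·(-1.2) + (0.8)·(0.8)) / 4 = 10.8/4 = 2.7
  s[X,Y] = ((-2.2)·(-0.2) + (1.8)·(1.8) + (0.8)·(-1.2) + (-1.2)·(-2.2) + (0.8)·(1.8)) / 4 = 6.8/4 = 1.7
  s[Y,Y] = ((-0.2)·(-0.2) + (1.8)·(1.8) + (-1.2)·(-1.2) + (-2.2)·(-2.2) + (1.8)·(1.8)) / 4 = 12.8/4 = 3.2
  Sample standard deviations s_i = √(s[i,i]):
  s(X) = √(2.7) = 1.6432
  s(Y) = √(3.2) = 1.7889

Step 3 — r_{ij} = s_{ij} / (s_i · s_j):
  r[X,X] = 1 (diagonal).
  r[X,Y] = 1.7 / (1.6432 · 1.7889) = 1.7 / 2.9394 = 0.5784
  r[Y,Y] = 1 (diagonal).

R is symmetric with unit diagonal. Assembling:

R = [[1, 0.5784],
 [0.5784, 1]]


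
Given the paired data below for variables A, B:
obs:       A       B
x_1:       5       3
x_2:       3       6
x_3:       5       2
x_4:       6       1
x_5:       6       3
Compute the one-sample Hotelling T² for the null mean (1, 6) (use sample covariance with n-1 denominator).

Step 1 — sample mean vector:
  mean(A) = (5 + 3 + 5 + 6 + 6) / 5 = 25/5 = 5
  mean(B) = (3 + 6 + 2 + 1 + 3) / 5 = 15/5 = 3
  x̄ = (5, 3),  deviation x̄ - mu_0 = (5, 3) - (1, 6) = (4, -3).

Step 2 — sample covariance matrix, S[i,j] = (1/(n-1)) · Σ_k (x_{k,i} - mean_i) · (x_{k,j} - mean_j), divisor n-1 = 4:
  S[A,A] = ((0)·(0) + (-2)·(-2) + (0)·(0) + (1)·(1) + (1)·(1)) / 4 = 6/4 = 1.5
  S[A,B] = ((0)·(0) + (-2)·(3) + (0)·(-1) + (1)·(-2) + (1)·(0)) / 4 = -8/4 = -2
  S[B,B] = ((0)·(0) + (3)·(3) + (-1)·(-1) + (-2)·(-2) + (0)·(0)) / 4 = 14/4 = 3.5
  S = [[1.5, -2],
 [-2, 3.5]].

Step 3 — invert S. det(S) = 1.5·3.5 - (-2)² = 1.25.
  S^{-1} = (1/det) · [[d, -b], [-b, a]] = [[2.8, 1.6],
 [1.6, 1.2]].

Step 4 — quadratic form (x̄ - mu_0)^T · S^{-1} · (x̄ - mu_0):
  S^{-1} · (x̄ - mu_0) = (6.4, 2.8),
  (x̄ - mu_0)^T · [...] = (4)·(6.4) + (-3)·(2.8) = 17.2.

Step 5 — scale by n: T² = 5 · 17.2 = 86.

T² ≈ 86


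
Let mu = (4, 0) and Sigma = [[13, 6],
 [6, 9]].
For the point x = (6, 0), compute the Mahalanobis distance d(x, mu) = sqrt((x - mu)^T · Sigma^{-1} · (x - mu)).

Step 1 — centre the observation: (x - mu) = (2, 0).

Step 2 — invert Sigma. det(Sigma) = 13·9 - (6)² = 81.
  Sigma^{-1} = (1/det) · [[d, -b], [-b, a]] = [[0.1111, -0.0741],
 [-0.0741, 0.1605]].

Step 3 — form the quadratic (x - mu)^T · Sigma^{-1} · (x - mu):
  Sigma^{-1} · (x - mu) = (0.2222, -0.1481).
  (x - mu)^T · [Sigma^{-1} · (x - mu)] = (2)·(0.2222) + (0)·(-0.1481) = 0.4444.

Step 4 — take square root: d = √(0.4444) ≈ 0.6667.

d(x, mu) = √(0.4444) ≈ 0.6667


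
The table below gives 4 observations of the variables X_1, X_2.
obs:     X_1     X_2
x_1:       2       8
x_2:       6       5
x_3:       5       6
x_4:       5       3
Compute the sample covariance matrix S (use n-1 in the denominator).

Step 1 — column means:
  mean(X_1) = (2 + 6 + 5 + 5) / 4 = 18/4 = 4.5
  mean(X_2) = (8 + 5 + 6 + 3) / 4 = 22/4 = 5.5

Step 2 — sample covariance S[i,j] = (1/(n-1)) · Σ_k (x_{k,i} - mean_i) · (x_{k,j} - mean_j), with n-1 = 3.
  S[X_1,X_1] = ((-2.5)·(-2.5) + (1.5)·(1.5) + (0.5)·(0.5) + (0.5)·(0.5)) / 3 = 9/3 = 3
  S[X_1,X_2] = ((-2.5)·(2.5) + (1.5)·(-0.5) + (0.5)·(0.5) + (0.5)·(-2.5)) / 3 = -8/3 = -2.6667
  S[X_2,X_2] = ((2.5)·(2.5) + (-0.5)·(-0.5) + (0.5)·(0.5) + (-2.5)·(-2.5)) / 3 = 13/3 = 4.3333

S is symmetric (S[j,i] = S[i,j]). Assembling:

S = [[3, -2.6667],
 [-2.6667, 4.3333]]


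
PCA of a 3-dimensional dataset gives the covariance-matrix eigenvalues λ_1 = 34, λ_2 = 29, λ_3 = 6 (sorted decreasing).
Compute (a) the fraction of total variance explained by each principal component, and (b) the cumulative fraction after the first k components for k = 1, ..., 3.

Step 1 — total variance = trace(Sigma) = Σ λ_i = 34 + 29 + 6 = 69.

Step 2 — fraction explained by component i = λ_i / Σ λ:
  PC1: 34/69 = 0.4928
  PC2: 29/69 = 0.4203
  PC3: 6/69 = 0.087

Step 3 — cumulative fraction after k components = (λ_1 + ... + λ_k) / Σ λ:
  k = 1: 34/69 = 0.4928
  k = 2: (34 + 29)/69 = 63/69 = 0.913
  k = 3: (34 + 29 + 6)/69 = 69/69 = 1

Summary (fraction, with percent):

explained: PC1 0.4928 (49.28%), PC2 0.4203 (42.03%), PC3 0.087 (8.7%);  cumulative: 0.4928, 0.913, 1


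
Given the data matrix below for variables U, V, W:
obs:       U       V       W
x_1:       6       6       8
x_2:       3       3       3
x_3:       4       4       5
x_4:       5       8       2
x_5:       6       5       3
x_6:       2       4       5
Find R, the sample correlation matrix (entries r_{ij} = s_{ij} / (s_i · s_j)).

Step 1 — column means:
  mean(U) = (6 + 3 + 4 + 5 + 6 + 2) / 6 = 26/6 = 4.3333
  mean(V) = (6 + 3 + 4 + 8 + 5 + 4) / 6 = 30/6 = 5
  mean(W) = (8 + 3 + 5 + 2 + 3 + 5) / 6 = 26/6 = 4.3333

Step 2 — sample variances and covariances s[i,j] = (1/(n-1)) · Σ_k (x_{k,i} - mean_i) · (x_{k,j} - mean_j), with n-1 = 5:
  s[U,U] = ((1.6667)·(1.6667) + (-1.3333)·(-1.3333) + (-0.3333)·(-0.3333) + (0.6667)·(0.6667) + (1.6667)·(1.6667) + (-2.3333)·(-2.3333)) / 5 = 13.3333/5 = 2.6667
  s[U,V] = ((1.6667)·(1) + (-1.3333)·(-2) + (-0.3333)·(-1) + (0.6667)·(3) + (1.6667)·(0) + (-2.3333)·(-1)) / 5 = 9/5 = 1.8
  s[U,W] = ((1.6667)·(3.6667) + (-1.3333)·(-1.3333) + (-0.3333)·(0.6667) + (0.6667)·(-2.3333) + (1.6667)·(-1.3333) + (-2.3333)·(0.6667)) / 5 = 2.3333/5 = 0.4667
  s[V,V] = ((1)·(1) + (-2)·(-2) + (-1)·(-1) + (3)·(3) + (0)·(0) + (-1)·(-1)) / 5 = 16/5 = 3.2
  s[V,W] = ((1)·(3.6667) + (-2)·(-1.3333) + (-1)·(0.6667) + (3)·(-2.3333) + (0)·(-1.3333) + (-1)·(0.6667)) / 5 = -2/5 = -0.4
  s[W,W] = ((3.6667)·(3.6667) + (-1.3333)·(-1.3333) + (0.6667)·(0.6667) + (-2.3333)·(-2.3333) + (-1.3333)·(-1.3333) + (0.6667)·(0.6667)) / 5 = 23.3333/5 = 4.6667
  Sample standard deviations s_i = √(s[i,i]):
  s(U) = √(2.6667) = 1.633
  s(V) = √(3.2) = 1.7889
  s(W) = √(4.6667) = 2.1602

Step 3 — r_{ij} = s_{ij} / (s_i · s_j):
  r[U,U] = 1 (diagonal).
  r[U,V] = 1.8 / (1.633 · 1.7889) = 1.8 / 2.9212 = 0.6162
  r[U,W] = 0.4667 / (1.633 · 2.1602) = 0.4667 / 3.5277 = 0.1323
  r[V,V] = 1 (diagonal).
  r[V,W] = -0.4 / (1.7889 · 2.1602) = -0.4 / 3.8644 = -0.1035
  r[W,W] = 1 (diagonal).

R is symmetric with unit diagonal. Assembling:

R = [[1, 0.6162, 0.1323],
 [0.6162, 1, -0.1035],
 [0.1323, -0.1035, 1]]


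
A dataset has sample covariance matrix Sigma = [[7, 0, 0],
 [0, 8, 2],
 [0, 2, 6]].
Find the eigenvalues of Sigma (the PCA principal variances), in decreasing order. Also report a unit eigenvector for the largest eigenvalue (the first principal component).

Step 1 — characteristic polynomial p(λ) = det(λI - Sigma) = λ³ - tr·λ² + c_1·λ - det, where tr = trace, c_1 = sum of the principal 2×2 minors, det = det(Sigma):
  tr = 7 + 8 + 6 = 21,
  c_1 = (7·8 - (0)²) + (7·6 - (0)²) + (8·6 - (2)²) = 56 + 42 + 44 = 142,
  det = 7·(8·6 - (2)²) - (0)·((0)·6 - (2)·(0)) + (0)·((0)·(2) - 8·(0)) = 7·(44) - (0)·(0) + (0)·(0) = 308.
  So p(λ) = λ³ - 21λ² + 142λ - 308.
Step 2 — look for an integer root (rational root theorem: any rational root is an integer divisor of 308). Testing λ = 7:
  p(7) = 343 - 1029 + 994 - 308 = 0  ✓
  Dividing out (λ - 7): p(λ) = (λ - 7)(λ² - 14λ + 44).
Step 3 — remaining eigenvalues from the quadratic λ² - 14λ + 44 = 0:
  Δ = 14² - 4·44 = 196 - 176 = 20,  λ = (14 ± √20)/2 = (14 ± 4.4721)/2 ≈ 9.2361 or 4.7639.
  Sorted: λ_1 = 9.2361,  λ_2 = 7,  λ_3 = 4.7639  (check: sum = 21 = tr ✓).

Step 4 — unit eigenvector for λ_1 ≈ 9.2361: v spans the null space of (Sigma - λ_1 I), whose rows are
  r_1 = (-2.2361, 0, 0),  r_2 = (0, -1.2361, 2),  r_3 = (0, 2, -3.2361).
  v is orthogonal to every row, so take v ∝ r_1 × r_2 = ((0)·(2) - (0)·(-1.2361), (0)·(0) - (-2.2361)·(2), (-2.2361)·(-1.2361) - (0)·(0)) ≈ (0, 4.4721, 2.7639).
  Let u = (0, 4.4721, 2.7639).
  ||u|| = √((0)² + (4.4721)² + (2.7639)²) = √(27.6393) ≈ 5.2573,  v_1 = u/||u|| ≈ (0, 0.8507, 0.5257) (||v_1|| = 1).

λ_1 = 9.2361,  λ_2 = 7,  λ_3 = 4.7639;  v_1 ≈ (0, 0.8507, 0.5257)


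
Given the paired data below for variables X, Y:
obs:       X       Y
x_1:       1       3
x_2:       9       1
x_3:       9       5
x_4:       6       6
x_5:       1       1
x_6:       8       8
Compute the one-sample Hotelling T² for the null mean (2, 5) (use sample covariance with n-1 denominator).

Step 1 — sample mean vector:
  mean(X) = (1 + 9 + 9 + 6 + 1 + 8) / 6 = 34/6 = 5.6667
  mean(Y) = (3 + 1 + 5 + 6 + 1 + 8) / 6 = 24/6 = 4
  x̄ = (5.6667, 4),  deviation x̄ - mu_0 = (5.6667, 4) - (2, 5) = (3.6667, -1).

Step 2 — sample covariance matrix, S[i,j] = (1/(n-1)) · Σ_k (x_{k,i} - mean_i) · (x_{k,j} - mean_j), divisor n-1 = 5:
  S[X,X] = ((-4.6667)·(-4.6667) + (3.3333)·(3.3333) + (3.3333)·(3.3333) + (0.3333)·(0.3333) + (-4.6667)·(-4.6667) + (2.3333)·(2.3333)) / 5 = 71.3333/5 = 14.2667
  S[X,Y] = ((-4.6667)·(-1) + (3.3333)·(-3) + (3.3333)·(1) + (0.3333)·(2) + (-4.6667)·(-3) + (2.3333)·(4)) / 5 = 22/5 = 4.4
  S[Y,Y] = ((-1)·(-1) + (-3)·(-3) + (1)·(1) + (2)·(2) + (-3)·(-3) + (4)·(4)) / 5 = 40/5 = 8
  S = [[14.2667, 4.4],
 [4.4, 8]].

Step 3 — invert S. det(S) = 14.2667·8 - (4.4)² = 94.7733.
  S^{-1} = (1/det) · [[d, -b], [-b, a]] = [[0.0844, -0.0464],
 [-0.0464, 0.1505]].

Step 4 — quadratic form (x̄ - mu_0)^T · S^{-1} · (x̄ - mu_0):
  S^{-1} · (x̄ - mu_0) = (0.3559, -0.3208),
  (x̄ - mu_0)^T · [...] = (3.6667)·(0.3559) + (-1)·(-0.3208) = 1.6259.

Step 5 — scale by n: T² = 6 · 1.6259 = 9.7552.

T² ≈ 9.7552


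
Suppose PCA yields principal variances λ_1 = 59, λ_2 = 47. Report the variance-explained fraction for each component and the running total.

Step 1 — total variance = trace(Sigma) = Σ λ_i = 59 + 47 = 106.

Step 2 — fraction explained by component i = λ_i / Σ λ:
  PC1: 59/106 = 0.5566
  PC2: 47/106 = 0.4434

Step 3 — cumulative fraction after k components = (λ_1 + ... + λ_k) / Σ λ:
  k = 1: 59/106 = 0.5566
  k = 2: (59 + 47)/106 = 106/106 = 1

Summary (fraction, with percent):

explained: PC1 0.5566 (55.66%), PC2 0.4434 (44.34%);  cumulative: 0.5566, 1


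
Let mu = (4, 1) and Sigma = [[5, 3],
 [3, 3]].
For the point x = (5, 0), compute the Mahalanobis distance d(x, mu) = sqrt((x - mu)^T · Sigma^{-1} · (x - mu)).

Step 1 — centre the observation: (x - mu) = (1, -1).

Step 2 — invert Sigma. det(Sigma) = 5·3 - (3)² = 6.
  Sigma^{-1} = (1/det) · [[d, -b], [-b, a]] = [[0.5, -0.5],
 [-0.5, 0.8333]].

Step 3 — form the quadratic (x - mu)^T · Sigma^{-1} · (x - mu):
  Sigma^{-1} · (x - mu) = (1, -1.3333).
  (x - mu)^T · [Sigma^{-1} · (x - mu)] = (1)·(1) + (-1)·(-1.3333) = 2.3333.

Step 4 — take square root: d = √(2.3333) ≈ 1.5275.

d(x, mu) = √(2.3333) ≈ 1.5275


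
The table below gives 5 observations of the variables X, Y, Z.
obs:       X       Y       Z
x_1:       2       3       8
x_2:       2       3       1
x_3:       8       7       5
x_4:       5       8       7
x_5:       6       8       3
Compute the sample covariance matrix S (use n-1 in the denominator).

Step 1 — column means:
  mean(X) = (2 + 2 + 8 + 5 + 6) / 5 = 23/5 = 4.6
  mean(Y) = (3 + 3 + 7 + 8 + 8) / 5 = 29/5 = 5.8
  mean(Z) = (8 + 1 + 5 + 7 + 3) / 5 = 24/5 = 4.8

Step 2 — sample covariance S[i,j] = (1/(n-1)) · Σ_k (x_{k,i} - mean_i) · (x_{k,j} - mean_j), with n-1 = 4.
  S[X,X] = ((-2.6)·(-2.6) + (-2.6)·(-2.6) + (3.4)·(3.4) + (0.4)·(0.4) + (1.4)·(1.4)) / 4 = 27.2/4 = 6.8
  S[X,Y] = ((-2.6)·(-2.8) + (-2.6)·(-2.8) + (3.4)·(1.2) + (0.4)·(2.2) + (1.4)·(2.2)) / 4 = 22.6/4 = 5.65
  S[X,Z] = ((-2.6)·(3.2) + (-2.6)·(-3.8) + (3.4)·(0.2) + (0.4)·(2.2) + (1.4)·(-1.8)) / 4 = 0.6/4 = 0.15
  S[Y,Y] = ((-2.8)·(-2.8) + (-2.8)·(-2.8) + (1.2)·(1.2) + (2.2)·(2.2) + (2.2)·(2.2)) / 4 = 26.8/4 = 6.7
  S[Y,Z] = ((-2.8)·(3.2) + (-2.8)·(-3.8) + (1.2)·(0.2) + (2.2)·(2.2) + (2.2)·(-1.8)) / 4 = 2.8/4 = 0.7
  S[Z,Z] = ((3.2)·(3.2) + (-3.8)·(-3.8) + (0.2)·(0.2) + (2.2)·(2.2) + (-1.8)·(-1.8)) / 4 = 32.8/4 = 8.2

S is symmetric (S[j,i] = S[i,j]). Assembling:

S = [[6.8, 5.65, 0.15],
 [5.65, 6.7, 0.7],
 [0.15, 0.7, 8.2]]


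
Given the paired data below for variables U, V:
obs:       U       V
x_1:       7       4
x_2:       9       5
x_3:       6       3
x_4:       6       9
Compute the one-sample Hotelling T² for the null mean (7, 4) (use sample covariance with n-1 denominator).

Step 1 — sample mean vector:
  mean(U) = (7 + 9 + 6 + 6) / 4 = 28/4 = 7
  mean(V) = (4 + 5 + 3 + 9) / 4 = 21/4 = 5.25
  x̄ = (7, 5.25),  deviation x̄ - mu_0 = (7, 5.25) - (7, 4) = (0, 1.25).

Step 2 — sample covariance matrix, S[i,j] = (1/(n-1)) · Σ_k (x_{k,i} - mean_i) · (x_{k,j} - mean_j), divisor n-1 = 3:
  S[U,U] = ((0)·(0) + (2)·(2) + (-1)·(-1) + (-1)·(-1)) / 3 = 6/3 = 2
  S[U,V] = ((0)·(-1.25) + (2)·(-0.25) + (-1)·(-2.25) + (-1)·(3.75)) / 3 = -2/3 = -0.6667
  S[V,V] = ((-1.25)·(-1.25) + (-0.25)·(-0.25) + (-2.25)·(-2.25) + (3.75)·(3.75)) / 3 = 20.75/3 = 6.9167
  S = [[2, -0.6667],
 [-0.6667, 6.9167]].

Step 3 — invert S. det(S) = 2·6.9167 - (-0.6667)² = 13.3889.
  S^{-1} = (1/det) · [[d, -b], [-b, a]] = [[0.5166, 0.0498],
 [0.0498, 0.1494]].

Step 4 — quadratic form (x̄ - mu_0)^T · S^{-1} · (x̄ - mu_0):
  S^{-1} · (x̄ - mu_0) = (0.0622, 0.1867),
  (x̄ - mu_0)^T · [...] = (0)·(0.0622) + (1.25)·(0.1867) = 0.2334.

Step 5 — scale by n: T² = 4 · 0.2334 = 0.9336.

T² ≈ 0.9336


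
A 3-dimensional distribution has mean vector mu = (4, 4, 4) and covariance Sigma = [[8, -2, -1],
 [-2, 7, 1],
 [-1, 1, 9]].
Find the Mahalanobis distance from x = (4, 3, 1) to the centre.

Step 1 — centre the observation: (x - mu) = (0, -1, -3).

Step 2 — invert Sigma (cofactor / det for 3×3, or solve directly):
  Sigma^{-1} = [[0.1357, 0.0372, 0.0109],
 [0.0372, 0.1554, -0.0131],
 [0.0109, -0.0131, 0.1138]].

Step 3 — form the quadratic (x - mu)^T · Sigma^{-1} · (x - mu):
  Sigma^{-1} · (x - mu) = (-0.07, -0.116, -0.3282).
  (x - mu)^T · [Sigma^{-1} · (x - mu)] = (0)·(-0.07) + (-1)·(-0.116) + (-3)·(-0.3282) = 1.1007.

Step 4 — take square root: d = √(1.1007) ≈ 1.0491.

d(x, mu) = √(1.1007) ≈ 1.0491


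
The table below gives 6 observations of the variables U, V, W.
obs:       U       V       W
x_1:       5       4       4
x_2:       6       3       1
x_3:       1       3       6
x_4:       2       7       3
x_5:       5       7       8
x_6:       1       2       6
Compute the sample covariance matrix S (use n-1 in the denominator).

Step 1 — column means:
  mean(U) = (5 + 6 + 1 + 2 + 5 + 1) / 6 = 20/6 = 3.3333
  mean(V) = (4 + 3 + 3 + 7 + 7 + 2) / 6 = 26/6 = 4.3333
  mean(W) = (4 + 1 + 6 + 3 + 8 + 6) / 6 = 28/6 = 4.6667

Step 2 — sample covariance S[i,j] = (1/(n-1)) · Σ_k (x_{k,i} - mean_i) · (x_{k,j} - mean_j), with n-1 = 5.
  S[U,U] = ((1.6667)·(1.6667) + (2.6667)·(2.6667) + (-2.3333)·(-2.3333) + (-1.3333)·(-1.3333) + (1.6667)·(1.6667) + (-2.3333)·(-2.3333)) / 5 = 25.3333/5 = 5.0667
  S[U,V] = ((1.6667)·(-0.3333) + (2.6667)·(-1.3333) + (-2.3333)·(-1.3333) + (-1.3333)·(2.6667) + (1.6667)·(2.6667) + (-2.3333)·(-2.3333)) / 5 = 5.3333/5 = 1.0667
  S[U,W] = ((1.6667)·(-0.6667) + (2.6667)·(-3.6667) + (-2.3333)·(1.3333) + (-1.3333)·(-1.6667) + (1.6667)·(3.3333) + (-2.3333)·(1.3333)) / 5 = -9.3333/5 = -1.8667
  S[V,V] = ((-0.3333)·(-0.3333) + (-1.3333)·(-1.3333) + (-1.3333)·(-1.3333) + (2.6667)·(2.6667) + (2.6667)·(2.6667) + (-2.3333)·(-2.3333)) / 5 = 23.3333/5 = 4.6667
  S[V,W] = ((-0.3333)·(-0.6667) + (-1.3333)·(-3.6667) + (-1.3333)·(1.3333) + (2.6667)·(-1.6667) + (2.6667)·(3.3333) + (-2.3333)·(1.3333)) / 5 = 4.6667/5 = 0.9333
  S[W,W] = ((-0.6667)·(-0.6667) + (-3.6667)·(-3.6667) + (1.3333)·(1.3333) + (-1.6667)·(-1.6667) + (3.3333)·(3.3333) + (1.3333)·(1.3333)) / 5 = 31.3333/5 = 6.2667

S is symmetric (S[j,i] = S[i,j]). Assembling:

S = [[5.0667, 1.0667, -1.8667],
 [1.0667, 4.6667, 0.9333],
 [-1.8667, 0.9333, 6.2667]]


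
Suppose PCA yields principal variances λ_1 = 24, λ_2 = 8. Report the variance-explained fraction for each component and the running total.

Step 1 — total variance = trace(Sigma) = Σ λ_i = 24 + 8 = 32.

Step 2 — fraction explained by component i = λ_i / Σ λ:
  PC1: 24/32 = 0.75
  PC2: 8/32 = 0.25

Step 3 — cumulative fraction after k components = (λ_1 + ... + λ_k) / Σ λ:
  k = 1: 24/32 = 0.75
  k = 2: (24 + 8)/32 = 32/32 = 1

Summary (fraction, with percent):

explained: PC1 0.75 (75%), PC2 0.25 (25%);  cumulative: 0.75, 1


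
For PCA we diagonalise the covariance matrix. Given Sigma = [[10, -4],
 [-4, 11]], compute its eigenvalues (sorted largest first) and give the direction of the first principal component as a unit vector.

Step 1 — characteristic polynomial of 2×2 Sigma:
  det(Sigma - λI) = λ² - trace · λ + det = 0.
  trace = 10 + 11 = 21, det = 10·11 - (-4)² = 94.
Step 2 — discriminant:
  Δ = trace² - 4·det = 441 - 376 = 65.
Step 3 — eigenvalues:
  λ = (trace ± √Δ)/2 = (21 ± 8.0623)/2,
  λ_1 = 14.5311,  λ_2 = 6.4689.

Step 4 — unit eigenvector for λ_1: solve (Sigma - λ_1 I)v = 0. First row:
  (10 - 14.5311)·v_x + (-4)·v_y = 0, i.e. (-4.5311)·v_x + (-4)·v_y = 0,
  so v ∝ (b, λ_1 - a) = (-4, 4.5311); multiply by -1 so the first entry is positive: u = (4, -4.5311).
  ||u|| = √((4)² + (-4.5311)²) = √(36.5311) ≈ 6.0441,
  v_1 = u/||u|| ≈ (0.6618, -0.7497) (||v_1|| = 1).

λ_1 = 14.5311,  λ_2 = 6.4689;  v_1 ≈ (0.6618, -0.7497)


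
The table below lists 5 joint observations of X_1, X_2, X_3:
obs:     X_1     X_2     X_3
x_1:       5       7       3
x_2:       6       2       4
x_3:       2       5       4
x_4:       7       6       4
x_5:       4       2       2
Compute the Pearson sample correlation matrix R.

Step 1 — column means:
  mean(X_1) = (5 + 6 + 2 + 7 + 4) / 5 = 24/5 = 4.8
  mean(X_2) = (7 + 2 + 5 + 6 + 2) / 5 = 22/5 = 4.4
  mean(X_3) = (3 + 4 + 4 + 4 + 2) / 5 = 17/5 = 3.4

Step 2 — sample variances and covariances s[i,j] = (1/(n-1)) · Σ_k (x_{k,i} - mean_i) · (x_{k,j} - mean_j), with n-1 = 4:
  s[X_1,X_1] = ((0.2)·(0.2) + (1.2)·(1.2) + (-2.8)·(-2.8) + (2.2)·(2.2) + (-0.8)·(-0.8)) / 4 = 14.8/4 = 3.7
  s[X_1,X_2] = ((0.2)·(2.6) + (1.2)·(-2.4) + (-2.8)·(0.6) + (2.2)·(1.6) + (-0.8)·(-2.4)) / 4 = 1.4/4 = 0.35
  s[X_1,X_3] = ((0.2)·(-0.4) + (1.2)·(0.6) + (-2.8)·(0.6) + (2.2)·(0.6) + (-0.8)·(-1.4)) / 4 = 1.4/4 = 0.35
  s[X_2,X_2] = ((2.6)·(2.6) + (-2.4)·(-2.4) + (0.6)·(0.6) + (1.6)·(1.6) + (-2.4)·(-2.4)) / 4 = 21.2/4 = 5.3
  s[X_2,X_3] = ((2.6)·(-0.4) + (-2.4)·(0.6) + (0.6)·(0.6) + (1.6)·(0.6) + (-2.4)·(-1.4)) / 4 = 2.2/4 = 0.55
  s[X_3,X_3] = ((-0.4)·(-0.4) + (0.6)·(0.6) + (0.6)·(0.6) + (0.6)·(0.6) + (-1.4)·(-1.4)) / 4 = 3.2/4 = 0.8
  Sample standard deviations s_i = √(s[i,i]):
  s(X_1) = √(3.7) = 1.9235
  s(X_2) = √(5.3) = 2.3022
  s(X_3) = √(0.8) = 0.8944

Step 3 — r_{ij} = s_{ij} / (s_i · s_j):
  r[X_1,X_1] = 1 (diagonal).
  r[X_1,X_2] = 0.35 / (1.9235 · 2.3022) = 0.35 / 4.4283 = 0.079
  r[X_1,X_3] = 0.35 / (1.9235 · 0.8944) = 0.35 / 1.7205 = 0.2034
  r[X_2,X_2] = 1 (diagonal).
  r[X_2,X_3] = 0.55 / (2.3022 · 0.8944) = 0.55 / 2.0591 = 0.2671
  r[X_3,X_3] = 1 (diagonal).

R is symmetric with unit diagonal. Assembling:

R = [[1, 0.079, 0.2034],
 [0.079, 1, 0.2671],
 [0.2034, 0.2671, 1]]


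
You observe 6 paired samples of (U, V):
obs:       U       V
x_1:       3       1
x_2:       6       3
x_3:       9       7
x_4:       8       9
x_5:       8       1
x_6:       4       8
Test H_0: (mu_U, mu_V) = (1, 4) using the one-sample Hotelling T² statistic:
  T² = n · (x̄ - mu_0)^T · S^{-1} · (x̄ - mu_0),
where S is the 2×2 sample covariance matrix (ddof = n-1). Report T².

Step 1 — sample mean vector:
  mean(U) = (3 + 6 + 9 + 8 + 8 + 4) / 6 = 38/6 = 6.3333
  mean(V) = (1 + 3 + 7 + 9 + 1 + 8) / 6 = 29/6 = 4.8333
  x̄ = (6.3333, 4.8333),  deviation x̄ - mu_0 = (6.3333, 4.8333) - (1, 4) = (5.3333, 0.8333).

Step 2 — sample covariance matrix, S[i,j] = (1/(n-1)) · Σ_k (x_{k,i} - mean_i) · (x_{k,j} - mean_j), divisor n-1 = 5:
  S[U,U] = ((-3.3333)·(-3.3333) + (-0.3333)·(-0.3333) + (2.6667)·(2.6667) + (1.6667)·(1.6667) + (1.6667)·(1.6667) + (-2.3333)·(-2.3333)) / 5 = 29.3333/5 = 5.8667
  S[U,V] = ((-3.3333)·(-3.8333) + (-0.3333)·(-1.8333) + (2.6667)·(2.1667) + (1.6667)·(4.1667) + (1.6667)·(-3.8333) + (-2.3333)·(3.1667)) / 5 = 12.3333/5 = 2.4667
  S[V,V] = ((-3.8333)·(-3.8333) + (-1.8333)·(-1.8333) + (2.1667)·(2.1667) + (4.1667)·(4.1667) + (-3.8333)·(-3.8333) + (3.1667)·(3.1667)) / 5 = 64.8333/5 = 12.9667
  S = [[5.8667, 2.4667],
 [2.4667, 12.9667]].

Step 3 — invert S. det(S) = 5.8667·12.9667 - (2.4667)² = 69.9867.
  S^{-1} = (1/det) · [[d, -b], [-b, a]] = [[0.1853, -0.0352],
 [-0.0352, 0.0838]].

Step 4 — quadratic form (x̄ - mu_0)^T · S^{-1} · (x̄ - mu_0):
  S^{-1} · (x̄ - mu_0) = (0.9588, -0.1181),
  (x̄ - mu_0)^T · [...] = (5.3333)·(0.9588) + (0.8333)·(-0.1181) = 5.0149.

Step 5 — scale by n: T² = 6 · 5.0149 = 30.0895.

T² ≈ 30.0895


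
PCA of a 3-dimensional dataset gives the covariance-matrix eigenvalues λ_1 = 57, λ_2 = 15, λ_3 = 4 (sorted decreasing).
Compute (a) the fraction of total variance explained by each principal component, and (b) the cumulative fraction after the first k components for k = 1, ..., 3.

Step 1 — total variance = trace(Sigma) = Σ λ_i = 57 + 15 + 4 = 76.

Step 2 — fraction explained by component i = λ_i / Σ λ:
  PC1: 57/76 = 0.75
  PC2: 15/76 = 0.1974
  PC3: 4/76 = 0.0526

Step 3 — cumulative fraction after k components = (λ_1 + ... + λ_k) / Σ λ:
  k = 1: 57/76 = 0.75
  k = 2: (57 + 15)/76 = 72/76 = 0.9474
  k = 3: (57 + 15 + 4)/76 = 76/76 = 1

Summary (fraction, with percent):

explained: PC1 0.75 (75%), PC2 0.1974 (19.74%), PC3 0.0526 (5.26%);  cumulative: 0.75, 0.9474, 1


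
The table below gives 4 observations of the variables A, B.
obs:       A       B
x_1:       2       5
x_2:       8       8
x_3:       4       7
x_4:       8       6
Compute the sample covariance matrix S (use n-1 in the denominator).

Step 1 — column means:
  mean(A) = (2 + 8 + 4 + 8) / 4 = 22/4 = 5.5
  mean(B) = (5 + 8 + 7 + 6) / 4 = 26/4 = 6.5

Step 2 — sample covariance S[i,j] = (1/(n-1)) · Σ_k (x_{k,i} - mean_i) · (x_{k,j} - mean_j), with n-1 = 3.
  S[A,A] = ((-3.5)·(-3.5) + (2.5)·(2.5) + (-1.5)·(-1.5) + (2.5)·(2.5)) / 3 = 27/3 = 9
  S[A,B] = ((-3.5)·(-1.5) + (2.5)·(1.5) + (-1.5)·(0.5) + (2.5)·(-0.5)) / 3 = 7/3 = 2.3333
  S[B,B] = ((-1.5)·(-1.5) + (1.5)·(1.5) + (0.5)·(0.5) + (-0.5)·(-0.5)) / 3 = 5/3 = 1.6667

S is symmetric (S[j,i] = S[i,j]). Assembling:

S = [[9, 2.3333],
 [2.3333, 1.6667]]


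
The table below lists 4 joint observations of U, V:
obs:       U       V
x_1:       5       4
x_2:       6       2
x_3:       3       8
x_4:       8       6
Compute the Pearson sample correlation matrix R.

Step 1 — column means:
  mean(U) = (5 + 6 + 3 + 8) / 4 = 22/4 = 5.5
  mean(V) = (4 + 2 + 8 + 6) / 4 = 20/4 = 5

Step 2 — sample variances and covariances s[i,j] = (1/(n-1)) · Σ_k (x_{k,i} - mean_i) · (x_{k,j} - mean_j), with n-1 = 3:
  s[U,U] = ((-0.5)·(-0.5) + (0.5)·(0.5) + (-2.5)·(-2.5) + (2.5)·(2.5)) / 3 = 13/3 = 4.3333
  s[U,V] = ((-0.5)·(-1) + (0.5)·(-3) + (-2.5)·(3) + (2.5)·(1)) / 3 = -6/3 = -2
  s[V,V] = ((-1)·(-1) + (-3)·(-3) + (3)·(3) + (1)·(1)) / 3 = 20/3 = 6.6667
  Sample standard deviations s_i = √(s[i,i]):
  s(U) = √(4.3333) = 2.0817
  s(V) = √(6.6667) = 2.582

Step 3 — r_{ij} = s_{ij} / (s_i · s_j):
  r[U,U] = 1 (diagonal).
  r[U,V] = -2 / (2.0817 · 2.582) = -2 / 5.3748 = -0.3721
  r[V,V] = 1 (diagonal).

R is symmetric with unit diagonal. Assembling:

R = [[1, -0.3721],
 [-0.3721, 1]]


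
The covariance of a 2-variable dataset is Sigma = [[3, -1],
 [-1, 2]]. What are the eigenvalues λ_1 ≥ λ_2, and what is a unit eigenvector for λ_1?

Step 1 — characteristic polynomial of 2×2 Sigma:
  det(Sigma - λI) = λ² - trace · λ + det = 0.
  trace = 3 + 2 = 5, det = 3·2 - (-1)² = 5.
Step 2 — discriminant:
  Δ = trace² - 4·det = 25 - 20 = 5.
Step 3 — eigenvalues:
  λ = (trace ± √Δ)/2 = (5 ± 2.2361)/2,
  λ_1 = 3.618,  λ_2 = 1.382.

Step 4 — unit eigenvector for λ_1: solve (Sigma - λ_1 I)v = 0. First row:
  (3 - 3.618)·v_x + (-1)·v_y = 0, i.e. (-0.618)·v_x + (-1)·v_y = 0,
  so v ∝ (b, λ_1 - a) = (-1, 0.618); multiply by -1 so the first entry is positive: u = (1, -0.618).
  ||u|| = √((1)² + (-0.618)²) = √(1.382) ≈ 1.1756,
  v_1 = u/||u|| ≈ (0.8507, -0.5257) (||v_1|| = 1).

λ_1 = 3.618,  λ_2 = 1.382;  v_1 ≈ (0.8507, -0.5257)


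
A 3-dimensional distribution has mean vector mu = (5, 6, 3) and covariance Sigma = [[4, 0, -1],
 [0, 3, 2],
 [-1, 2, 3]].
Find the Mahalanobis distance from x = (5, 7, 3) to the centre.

Step 1 — centre the observation: (x - mu) = (0, 1, 0).

Step 2 — invert Sigma (cofactor / det for 3×3, or solve directly):
  Sigma^{-1} = [[0.2941, -0.1176, 0.1765],
 [-0.1176, 0.6471, -0.4706],
 [0.1765, -0.4706, 0.7059]].

Step 3 — form the quadratic (x - mu)^T · Sigma^{-1} · (x - mu):
  Sigma^{-1} · (x - mu) = (-0.1176, 0.6471, -0.4706).
  (x - mu)^T · [Sigma^{-1} · (x - mu)] = (0)·(-0.1176) + (1)·(0.6471) + (0)·(-0.4706) = 0.6471.

Step 4 — take square root: d = √(0.6471) ≈ 0.8044.

d(x, mu) = √(0.6471) ≈ 0.8044


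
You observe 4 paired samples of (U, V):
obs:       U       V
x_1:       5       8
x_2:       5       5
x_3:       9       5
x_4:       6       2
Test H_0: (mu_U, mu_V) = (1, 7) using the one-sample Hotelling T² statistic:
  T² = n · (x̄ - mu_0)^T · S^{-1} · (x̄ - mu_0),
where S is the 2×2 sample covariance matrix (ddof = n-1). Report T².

Step 1 — sample mean vector:
  mean(U) = (5 + 5 + 9 + 6) / 4 = 25/4 = 6.25
  mean(V) = (8 + 5 + 5 + 2) / 4 = 20/4 = 5
  x̄ = (6.25, 5),  deviation x̄ - mu_0 = (6.25, 5) - (1, 7) = (5.25, -2).

Step 2 — sample covariance matrix, S[i,j] = (1/(n-1)) · Σ_k (x_{k,i} - mean_i) · (x_{k,j} - mean_j), divisor n-1 = 3:
  S[U,U] = ((-1.25)·(-1.25) + (-1.25)·(-1.25) + (2.75)·(2.75) + (-0.25)·(-0.25)) / 3 = 10.75/3 = 3.5833
  S[U,V] = ((-1.25)·(3) + (-1.25)·(0) + (2.75)·(0) + (-0.25)·(-3)) / 3 = -3/3 = -1
  S[V,V] = ((3)·(3) + (0)·(0) + (0)·(0) + (-3)·(-3)) / 3 = 18/3 = 6
  S = [[3.5833, -1],
 [-1, 6]].

Step 3 — invert S. det(S) = 3.5833·6 - (-1)² = 20.5.
  S^{-1} = (1/det) · [[d, -b], [-b, a]] = [[0.2927, 0.0488],
 [0.0488, 0.1748]].

Step 4 — quadratic form (x̄ - mu_0)^T · S^{-1} · (x̄ - mu_0):
  S^{-1} · (x̄ - mu_0) = (1.439, -0.0935),
  (x̄ - mu_0)^T · [...] = (5.25)·(1.439) + (-2)·(-0.0935) = 7.7419.

Step 5 — scale by n: T² = 4 · 7.7419 = 30.9675.

T² ≈ 30.9675


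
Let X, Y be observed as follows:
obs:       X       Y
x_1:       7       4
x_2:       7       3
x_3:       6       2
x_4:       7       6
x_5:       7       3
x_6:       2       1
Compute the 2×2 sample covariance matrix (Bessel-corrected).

Step 1 — column means:
  mean(X) = (7 + 7 + 6 + 7 + 7 + 2) / 6 = 36/6 = 6
  mean(Y) = (4 + 3 + 2 + 6 + 3 + 1) / 6 = 19/6 = 3.1667

Step 2 — sample covariance S[i,j] = (1/(n-1)) · Σ_k (x_{k,i} - mean_i) · (x_{k,j} - mean_j), with n-1 = 5.
  S[X,X] = ((1)·(1) + (1)·(1) + (0)·(0) + (1)·(1) + (1)·(1) + (-4)·(-4)) / 5 = 20/5 = 4
  S[X,Y] = ((1)·(0.8333) + (1)·(-0.1667) + (0)·(-1.1667) + (1)·(2.8333) + (1)·(-0.1667) + (-4)·(-2.1667)) / 5 = 12/5 = 2.4
  S[Y,Y] = ((0.8333)·(0.8333) + (-0.1667)·(-0.1667) + (-1.1667)·(-1.1667) + (2.8333)·(2.8333) + (-0.1667)·(-0.1667) + (-2.1667)·(-2.1667)) / 5 = 14.8333/5 = 2.9667

S is symmetric (S[j,i] = S[i,j]). Assembling:

S = [[4, 2.4],
 [2.4, 2.9667]]


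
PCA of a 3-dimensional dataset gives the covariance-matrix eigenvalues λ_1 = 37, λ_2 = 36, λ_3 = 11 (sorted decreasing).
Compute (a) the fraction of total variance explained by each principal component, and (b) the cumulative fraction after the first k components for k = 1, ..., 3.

Step 1 — total variance = trace(Sigma) = Σ λ_i = 37 + 36 + 11 = 84.

Step 2 — fraction explained by component i = λ_i / Σ λ:
  PC1: 37/84 = 0.4405
  PC2: 36/84 = 0.4286
  PC3: 11/84 = 0.131

Step 3 — cumulative fraction after k components = (λ_1 + ... + λ_k) / Σ λ:
  k = 1: 37/84 = 0.4405
  k = 2: (37 + 36)/84 = 73/84 = 0.869
  k = 3: (37 + 36 + 11)/84 = 84/84 = 1

Summary (fraction, with percent):

explained: PC1 0.4405 (44.05%), PC2 0.4286 (42.86%), PC3 0.131 (13.1%);  cumulative: 0.4405, 0.869, 1


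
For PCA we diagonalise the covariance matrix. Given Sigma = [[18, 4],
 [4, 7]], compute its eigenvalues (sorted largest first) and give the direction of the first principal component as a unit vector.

Step 1 — characteristic polynomial of 2×2 Sigma:
  det(Sigma - λI) = λ² - trace · λ + det = 0.
  trace = 18 + 7 = 25, det = 18·7 - (4)² = 110.
Step 2 — discriminant:
  Δ = trace² - 4·det = 625 - 440 = 185.
Step 3 — eigenvalues:
  λ = (trace ± √Δ)/2 = (25 ± 13.6015)/2,
  λ_1 = 19.3007,  λ_2 = 5.6993.

Step 4 — unit eigenvector for λ_1: solve (Sigma - λ_1 I)v = 0. First row:
  (18 - 19.3007)·v_x + (4)·v_y = 0, i.e. (-1.3007)·v_x + (4)·v_y = 0,
  so v ∝ (b, λ_1 - a) = (4, 1.3007) = u.
  ||u|| = √((4)² + (1.3007)²) = √(17.6919) ≈ 4.2062,
  v_1 = u/||u|| ≈ (0.951, 0.3092) (||v_1|| = 1).

λ_1 = 19.3007,  λ_2 = 5.6993;  v_1 ≈ (0.951, 0.3092)


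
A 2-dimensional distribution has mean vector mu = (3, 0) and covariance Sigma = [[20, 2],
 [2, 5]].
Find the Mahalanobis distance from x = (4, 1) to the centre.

Step 1 — centre the observation: (x - mu) = (1, 1).

Step 2 — invert Sigma. det(Sigma) = 20·5 - (2)² = 96.
  Sigma^{-1} = (1/det) · [[d, -b], [-b, a]] = [[0.0521, -0.0208],
 [-0.0208, 0.2083]].

Step 3 — form the quadratic (x - mu)^T · Sigma^{-1} · (x - mu):
  Sigma^{-1} · (x - mu) = (0.0313, 0.1875).
  (x - mu)^T · [Sigma^{-1} · (x - mu)] = (1)·(0.0313) + (1)·(0.1875) = 0.2188.

Step 4 — take square root: d = √(0.2188) ≈ 0.4677.

d(x, mu) = √(0.2188) ≈ 0.4677


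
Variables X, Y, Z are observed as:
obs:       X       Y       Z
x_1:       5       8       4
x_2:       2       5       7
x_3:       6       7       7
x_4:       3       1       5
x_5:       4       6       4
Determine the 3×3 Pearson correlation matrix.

Step 1 — column means:
  mean(X) = (5 + 2 + 6 + 3 + 4) / 5 = 20/5 = 4
  mean(Y) = (8 + 5 + 7 + 1 + 6) / 5 = 27/5 = 5.4
  mean(Z) = (4 + 7 + 7 + 5 + 4) / 5 = 27/5 = 5.4

Step 2 — sample variances and covariances s[i,j] = (1/(n-1)) · Σ_k (x_{k,i} - mean_i) · (x_{k,j} - mean_j), with n-1 = 4:
  s[X,X] = ((1)·(1) + (-2)·(-2) + (2)·(2) + (-1)·(-1) + (0)·(0)) / 4 = 10/4 = 2.5
  s[X,Y] = ((1)·(2.6) + (-2)·(-0.4) + (2)·(1.6) + (-1)·(-4.4) + (0)·(0.6)) / 4 = 11/4 = 2.75
  s[X,Z] = ((1)·(-1.4) + (-2)·(1.6) + (2)·(1.6) + (-1)·(-0.4) + (0)·(-1.4)) / 4 = -1/4 = -0.25
  s[Y,Y] = ((2.6)·(2.6) + (-0.4)·(-0.4) + (1.6)·(1.6) + (-4.4)·(-4.4) + (0.6)·(0.6)) / 4 = 29.2/4 = 7.3
  s[Y,Z] = ((2.6)·(-1.4) + (-0.4)·(1.6) + (1.6)·(1.6) + (-4.4)·(-0.4) + (0.6)·(-1.4)) / 4 = -0.8/4 = -0.2
  s[Z,Z] = ((-1.4)·(-1.4) + (1.6)·(1.6) + (1.6)·(1.6) + (-0.4)·(-0.4) + (-1.4)·(-1.4)) / 4 = 9.2/4 = 2.3
  Sample standard deviations s_i = √(s[i,i]):
  s(X) = √(2.5) = 1.5811
  s(Y) = √(7.3) = 2.7019
  s(Z) = √(2.3) = 1.5166

Step 3 — r_{ij} = s_{ij} / (s_i · s_j):
  r[X,X] = 1 (diagonal).
  r[X,Y] = 2.75 / (1.5811 · 2.7019) = 2.75 / 4.272 = 0.6437
  r[X,Z] = -0.25 / (1.5811 · 1.5166) = -0.25 / 2.3979 = -0.1043
  r[Y,Y] = 1 (diagonal).
  r[Y,Z] = -0.2 / (2.7019 · 1.5166) = -0.2 / 4.0976 = -0.0488
  r[Z,Z] = 1 (diagonal).

R is symmetric with unit diagonal. Assembling:

R = [[1, 0.6437, -0.1043],
 [0.6437, 1, -0.0488],
 [-0.1043, -0.0488, 1]]


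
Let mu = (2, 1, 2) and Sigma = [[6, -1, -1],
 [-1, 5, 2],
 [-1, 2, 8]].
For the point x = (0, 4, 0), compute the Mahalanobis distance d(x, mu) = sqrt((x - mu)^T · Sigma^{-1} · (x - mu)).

Step 1 — centre the observation: (x - mu) = (-2, 3, -2).

Step 2 — invert Sigma (cofactor / det for 3×3, or solve directly):
  Sigma^{-1} = [[0.1739, 0.029, 0.0145],
 [0.029, 0.2271, -0.0531],
 [0.0145, -0.0531, 0.1401]].

Step 3 — form the quadratic (x - mu)^T · Sigma^{-1} · (x - mu):
  Sigma^{-1} · (x - mu) = (-0.2899, 0.7295, -0.4686).
  (x - mu)^T · [Sigma^{-1} · (x - mu)] = (-2)·(-0.2899) + (3)·(0.7295) + (-2)·(-0.4686) = 3.7053.

Step 4 — take square root: d = √(3.7053) ≈ 1.9249.

d(x, mu) = √(3.7053) ≈ 1.9249


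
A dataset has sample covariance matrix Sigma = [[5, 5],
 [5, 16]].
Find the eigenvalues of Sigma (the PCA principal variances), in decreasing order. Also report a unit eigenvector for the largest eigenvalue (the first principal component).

Step 1 — characteristic polynomial of 2×2 Sigma:
  det(Sigma - λI) = λ² - trace · λ + det = 0.
  trace = 5 + 16 = 21, det = 5·16 - (5)² = 55.
Step 2 — discriminant:
  Δ = trace² - 4·det = 441 - 220 = 221.
Step 3 — eigenvalues:
  λ = (trace ± √Δ)/2 = (21 ± 14.8661)/2,
  λ_1 = 17.933,  λ_2 = 3.067.

Step 4 — unit eigenvector for λ_1: solve (Sigma - λ_1 I)v = 0. First row:
  (5 - 17.933)·v_x + (5)·v_y = 0, i.e. (-12.933)·v_x + (5)·v_y = 0,
  so v ∝ (b, λ_1 - a) = (5, 12.933) = u.
  ||u|| = √((5)² + (12.933)²) = √(192.2634) ≈ 13.8659,
  v_1 = u/||u|| ≈ (0.3606, 0.9327) (||v_1|| = 1).

λ_1 = 17.933,  λ_2 = 3.067;  v_1 ≈ (0.3606, 0.9327)


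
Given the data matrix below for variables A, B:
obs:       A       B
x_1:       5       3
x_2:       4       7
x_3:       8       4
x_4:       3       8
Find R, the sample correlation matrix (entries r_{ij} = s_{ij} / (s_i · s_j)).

Step 1 — column means:
  mean(A) = (5 + 4 + 8 + 3) / 4 = 20/4 = 5
  mean(B) = (3 + 7 + 4 + 8) / 4 = 22/4 = 5.5

Step 2 — sample variances and covariances s[i,j] = (1/(n-1)) · Σ_k (x_{k,i} - mean_i) · (x_{k,j} - mean_j), with n-1 = 3:
  s[A,A] = ((0)·(0) + (-1)·(-1) + (3)·(3) + (-2)·(-2)) / 3 = 14/3 = 4.6667
  s[A,B] = ((0)·(-2.5) + (-1)·(1.5) + (3)·(-1.5) + (-2)·(2.5)) / 3 = -11/3 = -3.6667
  s[B,B] = ((-2.5)·(-2.5) + (1.5)·(1.5) + (-1.5)·(-1.5) + (2.5)·(2.5)) / 3 = 17/3 = 5.6667
  Sample standard deviations s_i = √(s[i,i]):
  s(A) = √(4.6667) = 2.1602
  s(B) = √(5.6667) = 2.3805

Step 3 — r_{ij} = s_{ij} / (s_i · s_j):
  r[A,A] = 1 (diagonal).
  r[A,B] = -3.6667 / (2.1602 · 2.3805) = -3.6667 / 5.1424 = -0.713
  r[B,B] = 1 (diagonal).

R is symmetric with unit diagonal. Assembling:

R = [[1, -0.713],
 [-0.713, 1]]


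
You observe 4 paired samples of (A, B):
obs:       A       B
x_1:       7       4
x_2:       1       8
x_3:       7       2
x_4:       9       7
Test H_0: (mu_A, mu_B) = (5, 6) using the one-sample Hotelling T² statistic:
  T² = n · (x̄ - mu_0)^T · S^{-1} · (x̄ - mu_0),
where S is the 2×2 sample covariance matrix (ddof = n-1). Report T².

Step 1 — sample mean vector:
  mean(A) = (7 + 1 + 7 + 9) / 4 = 24/4 = 6
  mean(B) = (4 + 8 + 2 + 7) / 4 = 21/4 = 5.25
  x̄ = (6, 5.25),  deviation x̄ - mu_0 = (6, 5.25) - (5, 6) = (1, -0.75).

Step 2 — sample covariance matrix, S[i,j] = (1/(n-1)) · Σ_k (x_{k,i} - mean_i) · (x_{k,j} - mean_j), divisor n-1 = 3:
  S[A,A] = ((1)·(1) + (-5)·(-5) + (1)·(1) + (3)·(3)) / 3 = 36/3 = 12
  S[A,B] = ((1)·(-1.25) + (-5)·(2.75) + (1)·(-3.25) + (3)·(1.75)) / 3 = -13/3 = -4.3333
  S[B,B] = ((-1.25)·(-1.25) + (2.75)·(2.75) + (-3.25)·(-3.25) + (1.75)·(1.75)) / 3 = 22.75/3 = 7.5833
  S = [[12, -4.3333],
 [-4.3333, 7.5833]].

Step 3 — invert S. det(S) = 12·7.5833 - (-4.3333)² = 72.2222.
  S^{-1} = (1/det) · [[d, -b], [-b, a]] = [[0.105, 0.06],
 [0.06, 0.1662]].

Step 4 — quadratic form (x̄ - mu_0)^T · S^{-1} · (x̄ - mu_0):
  S^{-1} · (x̄ - mu_0) = (0.06, -0.0646),
  (x̄ - mu_0)^T · [...] = (1)·(0.06) + (-0.75)·(-0.0646) = 0.1085.

Step 5 — scale by n: T² = 4 · 0.1085 = 0.4338.

T² ≈ 0.4338


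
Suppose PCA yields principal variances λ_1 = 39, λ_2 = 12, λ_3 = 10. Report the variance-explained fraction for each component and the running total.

Step 1 — total variance = trace(Sigma) = Σ λ_i = 39 + 12 + 10 = 61.

Step 2 — fraction explained by component i = λ_i / Σ λ:
  PC1: 39/61 = 0.6393
  PC2: 12/61 = 0.1967
  PC3: 10/61 = 0.1639

Step 3 — cumulative fraction after k components = (λ_1 + ... + λ_k) / Σ λ:
  k = 1: 39/61 = 0.6393
  k = 2: (39 + 12)/61 = 51/61 = 0.8361
  k = 3: (39 + 12 + 10)/61 = 61/61 = 1

Summary (fraction, with percent):

explained: PC1 0.6393 (63.93%), PC2 0.1967 (19.67%), PC3 0.1639 (16.39%);  cumulative: 0.6393, 0.8361, 1


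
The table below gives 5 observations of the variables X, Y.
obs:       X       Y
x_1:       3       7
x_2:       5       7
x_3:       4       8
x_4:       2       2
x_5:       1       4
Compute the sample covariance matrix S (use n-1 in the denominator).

Step 1 — column means:
  mean(X) = (3 + 5 + 4 + 2 + 1) / 5 = 15/5 = 3
  mean(Y) = (7 + 7 + 8 + 2 + 4) / 5 = 28/5 = 5.6

Step 2 — sample covariance S[i,j] = (1/(n-1)) · Σ_k (x_{k,i} - mean_i) · (x_{k,j} - mean_j), with n-1 = 4.
  S[X,X] = ((0)·(0) + (2)·(2) + (1)·(1) + (-1)·(-1) + (-2)·(-2)) / 4 = 10/4 = 2.5
  S[X,Y] = ((0)·(1.4) + (2)·(1.4) + (1)·(2.4) + (-1)·(-3.6) + (-2)·(-1.6)) / 4 = 12/4 = 3
  S[Y,Y] = ((1.4)·(1.4) + (1.4)·(1.4) + (2.4)·(2.4) + (-3.6)·(-3.6) + (-1.6)·(-1.6)) / 4 = 25.2/4 = 6.3

S is symmetric (S[j,i] = S[i,j]). Assembling:

S = [[2.5, 3],
 [3, 6.3]]


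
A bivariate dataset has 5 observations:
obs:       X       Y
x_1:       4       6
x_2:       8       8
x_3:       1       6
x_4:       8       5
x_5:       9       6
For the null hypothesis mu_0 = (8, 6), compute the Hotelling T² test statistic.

Step 1 — sample mean vector:
  mean(X) = (4 + 8 + 1 + 8 + 9) / 5 = 30/5 = 6
  mean(Y) = (6 + 8 + 6 + 5 + 6) / 5 = 31/5 = 6.2
  x̄ = (6, 6.2),  deviation x̄ - mu_0 = (6, 6.2) - (8, 6) = (-2, 0.2).

Step 2 — sample covariance matrix, S[i,j] = (1/(n-1)) · Σ_k (x_{k,i} - mean_i) · (x_{k,j} - mean_j), divisor n-1 = 4:
  S[X,X] = ((-2)·(-2) + (2)·(2) + (-5)·(-5) + (2)·(2) + (3)·(3)) / 4 = 46/4 = 11.5
  S[X,Y] = ((-2)·(-0.2) + (2)·(1.8) + (-5)·(-0.2) + (2)·(-1.2) + (3)·(-0.2)) / 4 = 2/4 = 0.5
  S[Y,Y] = ((-0.2)·(-0.2) + (1.8)·(1.8) + (-0.2)·(-0.2) + (-1.2)·(-1.2) + (-0.2)·(-0.2)) / 4 = 4.8/4 = 1.2
  S = [[11.5, 0.5],
 [0.5, 1.2]].

Step 3 — invert S. det(S) = 11.5·1.2 - (0.5)² = 13.55.
  S^{-1} = (1/det) · [[d, -b], [-b, a]] = [[0.0886, -0.0369],
 [-0.0369, 0.8487]].

Step 4 — quadratic form (x̄ - mu_0)^T · S^{-1} · (x̄ - mu_0):
  S^{-1} · (x̄ - mu_0) = (-0.1845, 0.2435),
  (x̄ - mu_0)^T · [...] = (-2)·(-0.1845) + (0.2)·(0.2435) = 0.4177.

Step 5 — scale by n: T² = 5 · 0.4177 = 2.0886.

T² ≈ 2.0886


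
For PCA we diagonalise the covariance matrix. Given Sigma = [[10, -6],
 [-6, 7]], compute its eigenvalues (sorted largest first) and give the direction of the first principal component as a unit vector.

Step 1 — characteristic polynomial of 2×2 Sigma:
  det(Sigma - λI) = λ² - trace · λ + det = 0.
  trace = 10 + 7 = 17, det = 10·7 - (-6)² = 34.
Step 2 — discriminant:
  Δ = trace² - 4·det = 289 - 136 = 153.
Step 3 — eigenvalues:
  λ = (trace ± √Δ)/2 = (17 ± 12.3693)/2,
  λ_1 = 14.6847,  λ_2 = 2.3153.

Step 4 — unit eigenvector for λ_1: solve (Sigma - λ_1 I)v = 0. First row:
  (10 - 14.6847)·v_x + (-6)·v_y = 0, i.e. (-4.6847)·v_x + (-6)·v_y = 0,
  so v ∝ (b, λ_1 - a) = (-6, 4.6847); multiply by -1 so the first entry is positive: u = (6, -4.6847).
  ||u|| = √((6)² + (-4.6847)²) = √(57.946) ≈ 7.6122,
  v_1 = u/||u|| ≈ (0.7882, -0.6154) (||v_1|| = 1).

λ_1 = 14.6847,  λ_2 = 2.3153;  v_1 ≈ (0.7882, -0.6154)


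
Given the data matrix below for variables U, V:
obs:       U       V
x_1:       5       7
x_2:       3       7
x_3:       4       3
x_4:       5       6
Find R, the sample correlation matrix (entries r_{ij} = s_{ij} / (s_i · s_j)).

Step 1 — column means:
  mean(U) = (5 + 3 + 4 + 5) / 4 = 17/4 = 4.25
  mean(V) = (7 + 7 + 3 + 6) / 4 = 23/4 = 5.75

Step 2 — sample variances and covariances s[i,j] = (1/(n-1)) · Σ_k (x_{k,i} - mean_i) · (x_{k,j} - mean_j), with n-1 = 3:
  s[U,U] = ((0.75)·(0.75) + (-1.25)·(-1.25) + (-0.25)·(-0.25) + (0.75)·(0.75)) / 3 = 2.75/3 = 0.9167
  s[U,V] = ((0.75)·(1.25) + (-1.25)·(1.25) + (-0.25)·(-2.75) + (0.75)·(0.25)) / 3 = 0.25/3 = 0.0833
  s[V,V] = ((1.25)·(1.25) + (1.25)·(1.25) + (-2.75)·(-2.75) + (0.25)·(0.25)) / 3 = 10.75/3 = 3.5833
  Sample standard deviations s_i = √(s[i,i]):
  s(U) = √(0.9167) = 0.9574
  s(V) = √(3.5833) = 1.893

Step 3 — r_{ij} = s_{ij} / (s_i · s_j):
  r[U,U] = 1 (diagonal).
  r[U,V] = 0.0833 / (0.9574 · 1.893) = 0.0833 / 1.8124 = 0.046
  r[V,V] = 1 (diagonal).

R is symmetric with unit diagonal. Assembling:

R = [[1, 0.046],
 [0.046, 1]]
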